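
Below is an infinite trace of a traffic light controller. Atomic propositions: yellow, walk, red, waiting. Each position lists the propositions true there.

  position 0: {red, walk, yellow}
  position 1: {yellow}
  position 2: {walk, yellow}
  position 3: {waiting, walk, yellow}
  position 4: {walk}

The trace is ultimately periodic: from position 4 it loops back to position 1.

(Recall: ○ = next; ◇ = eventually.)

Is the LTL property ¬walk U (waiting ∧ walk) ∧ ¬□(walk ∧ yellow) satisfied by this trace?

Walking from position 0: at position 0, waiting ∧ walk has not yet held and ¬walk fails, so ¬walk U (waiting ∧ walk) is false.
At position 0: ¬walk U (waiting ∧ walk) is false; ¬□(walk ∧ yellow) is true; so ¬walk U (waiting ∧ walk) ∧ ¬□(walk ∧ yellow) is false.

Violated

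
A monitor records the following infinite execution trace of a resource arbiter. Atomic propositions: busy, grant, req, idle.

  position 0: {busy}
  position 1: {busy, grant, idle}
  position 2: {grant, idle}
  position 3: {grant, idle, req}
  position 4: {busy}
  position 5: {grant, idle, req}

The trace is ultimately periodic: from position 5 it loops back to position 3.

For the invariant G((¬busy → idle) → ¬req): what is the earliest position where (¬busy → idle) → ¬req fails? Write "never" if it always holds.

Check (¬busy → idle) → ¬req at each position in order: 0 ✓, 1 ✓, 2 ✓.
At position 3 the labels are {grant, idle, req}, so (¬busy → idle) → ¬req is false there. This is the first violation.

3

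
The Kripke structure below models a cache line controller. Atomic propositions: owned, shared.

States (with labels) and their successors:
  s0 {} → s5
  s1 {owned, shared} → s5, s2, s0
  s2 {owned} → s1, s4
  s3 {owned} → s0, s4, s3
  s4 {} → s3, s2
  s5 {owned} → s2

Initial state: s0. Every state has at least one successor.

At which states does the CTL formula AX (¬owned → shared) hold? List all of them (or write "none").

States satisfying ¬owned → shared: {s1, s2, s3, s5}.
States satisfying AX (¬owned → shared): {s0, s4, s5}.

{s0, s4, s5}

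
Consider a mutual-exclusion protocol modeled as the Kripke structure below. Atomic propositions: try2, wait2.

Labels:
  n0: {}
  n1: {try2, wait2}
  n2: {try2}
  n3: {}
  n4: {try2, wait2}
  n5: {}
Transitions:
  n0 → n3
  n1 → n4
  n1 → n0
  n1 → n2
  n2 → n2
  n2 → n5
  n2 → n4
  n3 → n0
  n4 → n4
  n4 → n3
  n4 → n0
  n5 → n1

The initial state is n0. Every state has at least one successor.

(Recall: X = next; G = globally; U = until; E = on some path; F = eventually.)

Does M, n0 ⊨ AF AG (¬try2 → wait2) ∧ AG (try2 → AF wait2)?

Violated

States satisfying AG (¬try2 → wait2): ∅.
States satisfying AF AG (¬try2 → wait2): ∅.
States satisfying try2 → AF wait2: {n0, n1, n3, n4, n5}.
States satisfying AG (try2 → AF wait2): {n0, n3, n4}.
States satisfying AF AG (¬try2 → wait2) ∧ AG (try2 → AF wait2): ∅.
n0 ∉ Sat(AF AG (¬try2 → wait2) ∧ AG (try2 → AF wait2)).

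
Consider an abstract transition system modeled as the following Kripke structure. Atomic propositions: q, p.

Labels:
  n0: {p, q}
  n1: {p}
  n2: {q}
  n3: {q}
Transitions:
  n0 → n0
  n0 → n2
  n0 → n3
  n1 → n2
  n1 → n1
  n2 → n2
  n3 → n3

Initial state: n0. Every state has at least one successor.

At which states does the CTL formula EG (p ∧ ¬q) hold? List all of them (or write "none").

{n1}

States satisfying p ∧ ¬q: {n1}.
States satisfying EG (p ∧ ¬q): {n1}.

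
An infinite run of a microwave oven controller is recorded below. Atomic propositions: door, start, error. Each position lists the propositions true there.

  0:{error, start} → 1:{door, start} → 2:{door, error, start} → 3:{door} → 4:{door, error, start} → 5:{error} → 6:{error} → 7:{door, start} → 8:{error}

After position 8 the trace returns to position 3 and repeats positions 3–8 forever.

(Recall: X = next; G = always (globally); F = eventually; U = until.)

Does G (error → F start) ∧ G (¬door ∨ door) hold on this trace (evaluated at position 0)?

error → F start holds at every position 0..8, and those are all positions ever visited, so G (error → F start) holds.
Positions where error holds: 0, 2, 4, 5, 6, 8.
Check F start at each: 0→ok, 2→ok, 4→ok, 5→ok, 6→ok, 8→ok.
¬door ∨ door holds at every position 0..8, and those are all positions ever visited, so G (¬door ∨ door) holds.
At position 0: G (error → F start) is true; G (¬door ∨ door) is true; so G (error → F start) ∧ G (¬door ∨ door) is true.

Satisfied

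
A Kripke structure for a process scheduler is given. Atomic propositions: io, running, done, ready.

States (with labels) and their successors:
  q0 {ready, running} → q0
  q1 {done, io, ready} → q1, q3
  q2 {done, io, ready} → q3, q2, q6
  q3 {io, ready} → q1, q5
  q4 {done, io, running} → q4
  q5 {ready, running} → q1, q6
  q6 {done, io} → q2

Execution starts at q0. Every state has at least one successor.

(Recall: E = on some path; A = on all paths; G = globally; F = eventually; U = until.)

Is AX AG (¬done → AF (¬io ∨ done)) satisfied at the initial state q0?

Holds

States satisfying AG (¬done → AF (¬io ∨ done)): {q0, q1, q2, q3, q4, q5, q6}.
States satisfying AX AG (¬done → AF (¬io ∨ done)): {q0, q1, q2, q3, q4, q5, q6}.
q0 ∈ Sat(AX AG (¬done → AF (¬io ∨ done))).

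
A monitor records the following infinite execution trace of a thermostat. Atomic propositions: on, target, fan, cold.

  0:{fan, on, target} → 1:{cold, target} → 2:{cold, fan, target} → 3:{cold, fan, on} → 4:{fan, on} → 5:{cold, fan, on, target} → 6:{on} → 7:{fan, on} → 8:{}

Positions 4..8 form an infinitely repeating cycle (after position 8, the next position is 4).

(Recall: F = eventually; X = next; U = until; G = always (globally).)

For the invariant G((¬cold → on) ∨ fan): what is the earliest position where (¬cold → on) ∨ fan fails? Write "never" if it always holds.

Check (¬cold → on) ∨ fan at each position in order: 0 ✓, 1 ✓, 2 ✓, 3 ✓, 4 ✓, 5 ✓, 6 ✓, 7 ✓.
At position 8 the labels are {}, so (¬cold → on) ∨ fan is false there. This is the first violation.

8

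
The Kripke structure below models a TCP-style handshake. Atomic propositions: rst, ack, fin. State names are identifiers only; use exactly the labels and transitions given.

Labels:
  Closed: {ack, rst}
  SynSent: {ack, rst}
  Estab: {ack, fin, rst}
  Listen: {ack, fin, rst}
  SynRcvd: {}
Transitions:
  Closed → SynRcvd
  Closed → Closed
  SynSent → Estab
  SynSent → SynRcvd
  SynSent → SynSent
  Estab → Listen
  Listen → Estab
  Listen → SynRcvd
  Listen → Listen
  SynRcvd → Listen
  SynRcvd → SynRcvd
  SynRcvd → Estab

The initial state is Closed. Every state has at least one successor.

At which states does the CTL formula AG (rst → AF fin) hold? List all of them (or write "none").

{Estab, Listen, SynRcvd}

States satisfying rst → AF fin: {Estab, Listen, SynRcvd}.
States satisfying AG (rst → AF fin): {Estab, Listen, SynRcvd}.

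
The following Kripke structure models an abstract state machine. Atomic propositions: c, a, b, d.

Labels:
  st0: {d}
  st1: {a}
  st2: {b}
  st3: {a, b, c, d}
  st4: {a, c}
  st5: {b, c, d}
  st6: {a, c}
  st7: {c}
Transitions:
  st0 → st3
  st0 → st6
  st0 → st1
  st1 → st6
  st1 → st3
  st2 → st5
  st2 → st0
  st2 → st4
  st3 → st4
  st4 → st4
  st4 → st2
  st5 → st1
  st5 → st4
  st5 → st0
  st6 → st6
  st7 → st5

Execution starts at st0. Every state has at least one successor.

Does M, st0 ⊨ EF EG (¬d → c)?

Satisfied

States satisfying EG (¬d → c): {st0, st3, st4, st5, st6, st7}.
States satisfying EF EG (¬d → c): {st0, st1, st2, st3, st4, st5, st6, st7}.
Some path from st0 reaches a state where EG (¬d → c) holds.
st0 ∈ Sat(EF EG (¬d → c)).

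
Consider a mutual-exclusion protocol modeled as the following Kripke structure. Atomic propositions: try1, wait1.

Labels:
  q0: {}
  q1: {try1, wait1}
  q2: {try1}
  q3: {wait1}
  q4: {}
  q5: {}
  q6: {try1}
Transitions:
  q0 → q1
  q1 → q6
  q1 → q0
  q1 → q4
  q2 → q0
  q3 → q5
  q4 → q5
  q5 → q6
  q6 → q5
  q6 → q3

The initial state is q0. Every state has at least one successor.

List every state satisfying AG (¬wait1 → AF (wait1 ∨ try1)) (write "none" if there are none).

States satisfying ¬wait1 → AF (wait1 ∨ try1): {q0, q1, q2, q3, q4, q5, q6}.
States satisfying AG (¬wait1 → AF (wait1 ∨ try1)): {q0, q1, q2, q3, q4, q5, q6}.

{q0, q1, q2, q3, q4, q5, q6}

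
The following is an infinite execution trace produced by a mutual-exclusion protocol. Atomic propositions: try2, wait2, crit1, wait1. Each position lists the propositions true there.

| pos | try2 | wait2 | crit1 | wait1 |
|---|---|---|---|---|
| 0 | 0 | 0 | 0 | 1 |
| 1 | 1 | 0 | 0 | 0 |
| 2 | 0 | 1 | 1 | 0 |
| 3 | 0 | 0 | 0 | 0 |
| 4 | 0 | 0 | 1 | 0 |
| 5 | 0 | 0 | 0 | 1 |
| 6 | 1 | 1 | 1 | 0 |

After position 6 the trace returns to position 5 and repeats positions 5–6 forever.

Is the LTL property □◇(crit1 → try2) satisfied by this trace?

◇(crit1 → try2) holds at every position 0..6, and those are all positions ever visited, so □◇(crit1 → try2) holds.

Satisfied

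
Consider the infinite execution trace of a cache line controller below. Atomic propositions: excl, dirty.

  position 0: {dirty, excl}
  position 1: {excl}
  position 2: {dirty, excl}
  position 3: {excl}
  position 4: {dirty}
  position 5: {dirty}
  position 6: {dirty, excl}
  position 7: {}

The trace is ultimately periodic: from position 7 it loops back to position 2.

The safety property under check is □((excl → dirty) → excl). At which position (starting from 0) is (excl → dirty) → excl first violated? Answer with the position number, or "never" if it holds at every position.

4

Check (excl → dirty) → excl at each position in order: 0 ✓, 1 ✓, 2 ✓, 3 ✓.
At position 4 the labels are {dirty}, so (excl → dirty) → excl is false there. This is the first violation.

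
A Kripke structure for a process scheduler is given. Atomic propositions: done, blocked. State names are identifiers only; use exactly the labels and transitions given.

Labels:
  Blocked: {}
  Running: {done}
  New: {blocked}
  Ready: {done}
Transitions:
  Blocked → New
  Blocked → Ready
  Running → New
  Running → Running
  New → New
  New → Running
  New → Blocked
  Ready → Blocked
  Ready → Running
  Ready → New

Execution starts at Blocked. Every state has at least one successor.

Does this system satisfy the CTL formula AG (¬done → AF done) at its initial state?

States satisfying ¬done → AF done: {Running, Ready}.
States satisfying AG (¬done → AF done): ∅.
Blocked is reachable from Blocked and violates ¬done → AF done, so AG fails at Blocked.
Blocked ∉ Sat(AG (¬done → AF done)).

Does not hold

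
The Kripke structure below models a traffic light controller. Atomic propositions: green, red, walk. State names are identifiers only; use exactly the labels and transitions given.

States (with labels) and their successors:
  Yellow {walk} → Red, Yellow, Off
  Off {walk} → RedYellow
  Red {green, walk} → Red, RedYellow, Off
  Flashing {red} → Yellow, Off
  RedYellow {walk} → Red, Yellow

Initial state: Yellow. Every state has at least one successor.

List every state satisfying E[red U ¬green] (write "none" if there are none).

{Yellow, Off, Flashing, RedYellow}

States satisfying red: {Flashing}.
States satisfying ¬green: {Yellow, Off, Flashing, RedYellow}.
States satisfying E[red U ¬green]: {Yellow, Off, Flashing, RedYellow}.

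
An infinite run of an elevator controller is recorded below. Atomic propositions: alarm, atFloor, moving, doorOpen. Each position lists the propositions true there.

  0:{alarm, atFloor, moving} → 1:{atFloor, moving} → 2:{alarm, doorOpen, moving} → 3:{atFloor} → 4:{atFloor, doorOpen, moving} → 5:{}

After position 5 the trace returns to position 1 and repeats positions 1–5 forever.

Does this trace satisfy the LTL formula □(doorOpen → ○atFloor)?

doorOpen → ○atFloor must hold at every position from 0 onward. It fails at position 4, so □(doorOpen → ○atFloor) is false.
Positions where doorOpen holds: 2, 4.
Check ○atFloor at each: 2→ok, 4→fails.

No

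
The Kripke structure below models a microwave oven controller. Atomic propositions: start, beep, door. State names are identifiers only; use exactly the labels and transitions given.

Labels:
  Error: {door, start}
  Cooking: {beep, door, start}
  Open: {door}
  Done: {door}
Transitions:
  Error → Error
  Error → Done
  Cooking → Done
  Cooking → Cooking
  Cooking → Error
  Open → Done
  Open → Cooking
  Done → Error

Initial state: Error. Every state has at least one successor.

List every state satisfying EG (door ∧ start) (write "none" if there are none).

States satisfying door ∧ start: {Error, Cooking}.
States satisfying EG (door ∧ start): {Error, Cooking}.

{Error, Cooking}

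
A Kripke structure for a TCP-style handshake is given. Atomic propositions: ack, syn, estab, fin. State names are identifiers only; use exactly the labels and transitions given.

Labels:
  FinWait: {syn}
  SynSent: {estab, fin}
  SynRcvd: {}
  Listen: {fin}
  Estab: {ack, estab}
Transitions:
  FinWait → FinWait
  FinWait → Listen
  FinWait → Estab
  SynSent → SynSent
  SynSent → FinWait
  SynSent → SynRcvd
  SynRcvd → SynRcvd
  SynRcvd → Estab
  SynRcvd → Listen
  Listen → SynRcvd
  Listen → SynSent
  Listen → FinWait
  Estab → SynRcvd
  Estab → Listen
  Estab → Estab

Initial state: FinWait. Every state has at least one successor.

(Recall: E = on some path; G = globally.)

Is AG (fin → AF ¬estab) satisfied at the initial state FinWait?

Does not hold

States satisfying fin → AF ¬estab: {FinWait, SynRcvd, Listen, Estab}.
States satisfying AG (fin → AF ¬estab): ∅.
SynSent is reachable from FinWait and violates fin → AF ¬estab, so AG fails at FinWait.
FinWait ∉ Sat(AG (fin → AF ¬estab)).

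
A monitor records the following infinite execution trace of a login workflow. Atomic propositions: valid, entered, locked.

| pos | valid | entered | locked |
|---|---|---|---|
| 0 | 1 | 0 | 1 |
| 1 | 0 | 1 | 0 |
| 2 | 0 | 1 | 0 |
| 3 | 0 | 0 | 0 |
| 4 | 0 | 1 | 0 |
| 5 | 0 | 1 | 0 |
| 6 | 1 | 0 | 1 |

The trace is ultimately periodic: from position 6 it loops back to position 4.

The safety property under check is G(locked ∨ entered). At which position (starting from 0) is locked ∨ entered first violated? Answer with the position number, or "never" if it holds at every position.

3

Check locked ∨ entered at each position in order: 0 ✓, 1 ✓, 2 ✓.
At position 3 the labels are {}, so locked ∨ entered is false there. This is the first violation.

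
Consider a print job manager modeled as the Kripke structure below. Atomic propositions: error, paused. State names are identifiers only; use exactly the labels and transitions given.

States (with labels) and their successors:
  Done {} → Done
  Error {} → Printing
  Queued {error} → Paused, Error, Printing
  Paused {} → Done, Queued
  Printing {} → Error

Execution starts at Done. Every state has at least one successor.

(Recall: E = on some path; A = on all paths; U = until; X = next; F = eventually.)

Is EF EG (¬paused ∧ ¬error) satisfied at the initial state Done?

Satisfied

States satisfying EG (¬paused ∧ ¬error): {Done, Error, Paused, Printing}.
States satisfying EF EG (¬paused ∧ ¬error): {Done, Error, Queued, Paused, Printing}.
Some path from Done reaches a state where EG (¬paused ∧ ¬error) holds.
Done ∈ Sat(EF EG (¬paused ∧ ¬error)).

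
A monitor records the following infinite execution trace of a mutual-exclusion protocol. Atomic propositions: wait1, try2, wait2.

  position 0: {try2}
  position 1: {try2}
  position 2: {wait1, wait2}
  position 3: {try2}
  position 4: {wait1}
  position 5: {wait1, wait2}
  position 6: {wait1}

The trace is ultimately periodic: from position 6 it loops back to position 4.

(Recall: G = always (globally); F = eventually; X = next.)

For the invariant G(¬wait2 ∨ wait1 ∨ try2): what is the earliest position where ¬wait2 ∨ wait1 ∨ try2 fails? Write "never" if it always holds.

¬wait2 ∨ wait1 ∨ try2 holds at every position 0..6, and those are all the positions the trace ever visits, so the invariant G(¬wait2 ∨ wait1 ∨ try2) is never violated.

never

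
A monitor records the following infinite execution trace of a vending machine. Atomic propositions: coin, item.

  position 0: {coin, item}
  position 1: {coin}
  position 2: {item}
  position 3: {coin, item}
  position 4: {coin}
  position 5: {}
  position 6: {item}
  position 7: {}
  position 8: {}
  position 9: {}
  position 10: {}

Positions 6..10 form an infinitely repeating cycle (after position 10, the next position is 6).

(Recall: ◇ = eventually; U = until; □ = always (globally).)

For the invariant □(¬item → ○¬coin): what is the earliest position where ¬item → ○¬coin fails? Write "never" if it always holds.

¬item → ○¬coin holds at every position 0..10, and those are all the positions the trace ever visits, so the invariant □(¬item → ○¬coin) is never violated.

never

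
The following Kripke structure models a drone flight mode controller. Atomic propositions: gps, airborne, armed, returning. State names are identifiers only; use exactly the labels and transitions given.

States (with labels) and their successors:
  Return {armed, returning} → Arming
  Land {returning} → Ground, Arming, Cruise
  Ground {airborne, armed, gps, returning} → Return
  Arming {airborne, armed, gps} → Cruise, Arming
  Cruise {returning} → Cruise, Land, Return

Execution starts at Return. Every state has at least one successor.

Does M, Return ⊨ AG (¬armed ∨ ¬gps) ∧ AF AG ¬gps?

States satisfying ¬armed ∨ ¬gps: {Return, Land, Cruise}.
States satisfying AG (¬armed ∨ ¬gps): ∅.
States satisfying AG ¬gps: ∅.
States satisfying AF AG ¬gps: ∅.
States satisfying AG (¬armed ∨ ¬gps) ∧ AF AG ¬gps: ∅.
Return ∉ Sat(AG (¬armed ∨ ¬gps) ∧ AF AG ¬gps).

Does not hold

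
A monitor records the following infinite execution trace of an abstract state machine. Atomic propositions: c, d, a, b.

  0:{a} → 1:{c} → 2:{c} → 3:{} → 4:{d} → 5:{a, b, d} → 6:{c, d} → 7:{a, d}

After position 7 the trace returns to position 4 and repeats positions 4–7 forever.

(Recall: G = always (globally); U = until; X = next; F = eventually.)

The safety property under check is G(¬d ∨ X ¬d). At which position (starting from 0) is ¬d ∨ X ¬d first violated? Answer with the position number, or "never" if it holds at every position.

Check ¬d ∨ X ¬d at each position in order: 0 ✓, 1 ✓, 2 ✓, 3 ✓.
At position 4 the labels are {d} and the next position 5 has {a, b, d}, so ¬d ∨ X ¬d is false there. This is the first violation.

4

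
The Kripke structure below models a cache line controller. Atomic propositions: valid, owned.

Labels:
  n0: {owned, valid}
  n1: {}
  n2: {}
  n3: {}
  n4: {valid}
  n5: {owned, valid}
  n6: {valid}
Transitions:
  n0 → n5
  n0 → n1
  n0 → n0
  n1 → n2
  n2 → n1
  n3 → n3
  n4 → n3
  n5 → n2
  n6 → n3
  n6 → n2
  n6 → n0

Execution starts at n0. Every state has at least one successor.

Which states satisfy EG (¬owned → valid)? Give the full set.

{n0, n6}

States satisfying ¬owned → valid: {n0, n4, n5, n6}.
States satisfying EG (¬owned → valid): {n0, n6}.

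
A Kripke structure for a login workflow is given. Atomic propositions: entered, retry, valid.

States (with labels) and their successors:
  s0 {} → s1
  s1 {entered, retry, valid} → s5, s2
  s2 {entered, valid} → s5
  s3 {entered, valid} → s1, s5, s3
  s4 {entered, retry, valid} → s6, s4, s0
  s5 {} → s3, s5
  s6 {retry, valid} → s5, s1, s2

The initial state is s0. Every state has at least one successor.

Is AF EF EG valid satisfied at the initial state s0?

States satisfying EF EG valid: {s0, s1, s2, s3, s4, s5, s6}.
States satisfying AF EF EG valid: {s0, s1, s2, s3, s4, s5, s6}.
s0 ∈ Sat(AF EF EG valid).

Holds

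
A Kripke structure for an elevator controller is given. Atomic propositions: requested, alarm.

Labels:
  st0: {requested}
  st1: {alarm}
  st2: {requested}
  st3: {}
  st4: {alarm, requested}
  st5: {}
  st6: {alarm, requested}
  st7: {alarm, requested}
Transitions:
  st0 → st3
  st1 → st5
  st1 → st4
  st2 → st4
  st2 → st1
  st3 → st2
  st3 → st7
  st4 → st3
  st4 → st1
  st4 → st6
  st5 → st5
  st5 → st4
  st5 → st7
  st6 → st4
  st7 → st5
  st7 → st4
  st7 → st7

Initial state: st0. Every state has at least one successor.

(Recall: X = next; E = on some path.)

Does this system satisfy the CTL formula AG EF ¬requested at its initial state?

Yes

States satisfying EF ¬requested: {st0, st1, st2, st3, st4, st5, st6, st7}.
States satisfying AG EF ¬requested: {st0, st1, st2, st3, st4, st5, st6, st7}.
Every state reachable from st0 satisfies EF ¬requested.
st0 ∈ Sat(AG EF ¬requested).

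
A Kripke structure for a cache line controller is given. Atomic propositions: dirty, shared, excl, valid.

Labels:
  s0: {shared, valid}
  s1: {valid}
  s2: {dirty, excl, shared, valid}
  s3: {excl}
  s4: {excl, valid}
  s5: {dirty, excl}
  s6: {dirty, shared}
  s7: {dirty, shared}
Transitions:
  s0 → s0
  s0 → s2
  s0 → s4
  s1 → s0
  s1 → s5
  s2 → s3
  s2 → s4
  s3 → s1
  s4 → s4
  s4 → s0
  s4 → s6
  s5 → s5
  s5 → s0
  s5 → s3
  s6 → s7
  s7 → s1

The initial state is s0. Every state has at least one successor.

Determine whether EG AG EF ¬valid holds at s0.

Satisfied

States satisfying AG EF ¬valid: {s0, s1, s2, s3, s4, s5, s6, s7}.
States satisfying EG AG EF ¬valid: {s0, s1, s2, s3, s4, s5, s6, s7}.
s0 ∈ Sat(EG AG EF ¬valid).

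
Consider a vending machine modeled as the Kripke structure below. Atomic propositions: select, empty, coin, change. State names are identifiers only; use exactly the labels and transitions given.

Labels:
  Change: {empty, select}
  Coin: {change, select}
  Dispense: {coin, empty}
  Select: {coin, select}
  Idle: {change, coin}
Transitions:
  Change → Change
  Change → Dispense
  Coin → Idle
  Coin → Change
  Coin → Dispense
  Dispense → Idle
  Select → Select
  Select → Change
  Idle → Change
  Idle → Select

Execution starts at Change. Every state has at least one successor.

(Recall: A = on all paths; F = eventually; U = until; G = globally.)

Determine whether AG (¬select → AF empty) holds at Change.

States satisfying ¬select → AF empty: {Change, Coin, Dispense, Select}.
States satisfying AG (¬select → AF empty): ∅.
Idle is reachable from Change and violates ¬select → AF empty, so AG fails at Change.
Change ∉ Sat(AG (¬select → AF empty)).

No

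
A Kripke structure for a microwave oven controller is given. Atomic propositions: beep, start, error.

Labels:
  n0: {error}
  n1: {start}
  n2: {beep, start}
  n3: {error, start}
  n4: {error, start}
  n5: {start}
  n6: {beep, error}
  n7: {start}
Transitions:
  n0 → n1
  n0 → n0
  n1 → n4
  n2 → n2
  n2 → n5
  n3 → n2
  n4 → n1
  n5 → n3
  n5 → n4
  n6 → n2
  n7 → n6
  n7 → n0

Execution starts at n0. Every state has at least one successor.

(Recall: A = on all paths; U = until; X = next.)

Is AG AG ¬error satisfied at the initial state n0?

States satisfying AG ¬error: ∅.
States satisfying AG AG ¬error: ∅.
n0 is reachable from n0 and violates AG ¬error, so AG fails at n0.
n0 ∉ Sat(AG AG ¬error).

Does not hold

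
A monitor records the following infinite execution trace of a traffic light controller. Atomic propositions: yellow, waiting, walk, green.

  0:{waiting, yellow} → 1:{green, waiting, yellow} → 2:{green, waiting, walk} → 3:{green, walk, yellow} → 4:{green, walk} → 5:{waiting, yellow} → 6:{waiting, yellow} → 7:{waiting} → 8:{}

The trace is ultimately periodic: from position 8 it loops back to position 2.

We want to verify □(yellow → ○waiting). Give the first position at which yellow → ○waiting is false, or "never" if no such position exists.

3

Check yellow → ○waiting at each position in order: 0 ✓, 1 ✓, 2 ✓.
At position 3 the labels are {green, walk, yellow} and the next position 4 has {green, walk}, so yellow → ○waiting is false there. This is the first violation.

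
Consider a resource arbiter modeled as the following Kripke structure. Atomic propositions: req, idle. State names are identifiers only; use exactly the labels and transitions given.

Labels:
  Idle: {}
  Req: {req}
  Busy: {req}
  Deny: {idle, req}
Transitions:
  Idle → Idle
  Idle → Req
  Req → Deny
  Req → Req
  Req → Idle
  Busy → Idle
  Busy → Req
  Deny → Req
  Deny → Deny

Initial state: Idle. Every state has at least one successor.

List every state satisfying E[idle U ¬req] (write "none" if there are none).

States satisfying idle: {Deny}.
States satisfying ¬req: {Idle}.
States satisfying E[idle U ¬req]: {Idle}.

{Idle}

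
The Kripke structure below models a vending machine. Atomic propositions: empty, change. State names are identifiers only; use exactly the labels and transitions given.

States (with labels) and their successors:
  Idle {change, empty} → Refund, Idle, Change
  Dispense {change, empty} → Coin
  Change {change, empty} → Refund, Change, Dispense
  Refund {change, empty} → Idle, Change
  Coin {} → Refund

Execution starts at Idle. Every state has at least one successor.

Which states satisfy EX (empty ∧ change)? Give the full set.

{Idle, Change, Refund, Coin}

States satisfying empty ∧ change: {Idle, Dispense, Change, Refund}.
States satisfying EX (empty ∧ change): {Idle, Change, Refund, Coin}.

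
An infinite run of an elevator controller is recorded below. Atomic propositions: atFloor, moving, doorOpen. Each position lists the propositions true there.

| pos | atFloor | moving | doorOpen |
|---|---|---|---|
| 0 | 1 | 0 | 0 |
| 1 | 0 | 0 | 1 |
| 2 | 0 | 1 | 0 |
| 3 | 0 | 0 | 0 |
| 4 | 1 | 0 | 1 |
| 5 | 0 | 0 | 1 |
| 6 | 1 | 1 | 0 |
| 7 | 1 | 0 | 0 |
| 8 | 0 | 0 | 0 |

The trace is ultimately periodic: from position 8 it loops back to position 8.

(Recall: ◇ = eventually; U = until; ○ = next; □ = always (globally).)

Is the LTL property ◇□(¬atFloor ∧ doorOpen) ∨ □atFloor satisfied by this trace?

No

□(¬atFloor ∧ doorOpen) is false at every position 0..8, so it never becomes true and ◇□(¬atFloor ∧ doorOpen) fails.
atFloor must hold at every position from 0 onward. It fails at position 1, so □atFloor is false.
At position 0: ◇□(¬atFloor ∧ doorOpen) is false; □atFloor is false; so ◇□(¬atFloor ∧ doorOpen) ∨ □atFloor is false.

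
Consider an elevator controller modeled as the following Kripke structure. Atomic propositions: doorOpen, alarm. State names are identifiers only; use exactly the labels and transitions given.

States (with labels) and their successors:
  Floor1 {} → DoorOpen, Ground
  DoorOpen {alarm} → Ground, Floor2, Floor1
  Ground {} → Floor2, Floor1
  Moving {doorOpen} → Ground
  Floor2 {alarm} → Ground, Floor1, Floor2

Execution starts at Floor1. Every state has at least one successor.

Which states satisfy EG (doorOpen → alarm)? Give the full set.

States satisfying doorOpen → alarm: {Floor1, DoorOpen, Ground, Floor2}.
States satisfying EG (doorOpen → alarm): {Floor1, DoorOpen, Ground, Floor2}.

{Floor1, DoorOpen, Ground, Floor2}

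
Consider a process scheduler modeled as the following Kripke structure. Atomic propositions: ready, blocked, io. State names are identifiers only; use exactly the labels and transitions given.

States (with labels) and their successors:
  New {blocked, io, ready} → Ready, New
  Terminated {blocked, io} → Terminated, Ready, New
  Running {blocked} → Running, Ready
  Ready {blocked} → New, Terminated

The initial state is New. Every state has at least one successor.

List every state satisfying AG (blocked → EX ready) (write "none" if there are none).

States satisfying blocked → EX ready: {New, Terminated, Ready}.
States satisfying AG (blocked → EX ready): {New, Terminated, Ready}.

{New, Terminated, Ready}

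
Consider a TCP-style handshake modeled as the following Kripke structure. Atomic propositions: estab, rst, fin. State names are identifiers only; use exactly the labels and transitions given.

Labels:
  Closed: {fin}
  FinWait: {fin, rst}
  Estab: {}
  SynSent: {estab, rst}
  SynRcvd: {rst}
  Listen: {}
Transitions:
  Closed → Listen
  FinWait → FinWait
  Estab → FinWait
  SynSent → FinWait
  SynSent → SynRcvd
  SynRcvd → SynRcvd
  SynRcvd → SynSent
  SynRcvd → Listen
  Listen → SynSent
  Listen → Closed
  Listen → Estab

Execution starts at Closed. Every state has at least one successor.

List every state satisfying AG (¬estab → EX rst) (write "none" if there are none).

{FinWait, Estab}

States satisfying ¬estab → EX rst: {FinWait, Estab, SynSent, SynRcvd, Listen}.
States satisfying AG (¬estab → EX rst): {FinWait, Estab}.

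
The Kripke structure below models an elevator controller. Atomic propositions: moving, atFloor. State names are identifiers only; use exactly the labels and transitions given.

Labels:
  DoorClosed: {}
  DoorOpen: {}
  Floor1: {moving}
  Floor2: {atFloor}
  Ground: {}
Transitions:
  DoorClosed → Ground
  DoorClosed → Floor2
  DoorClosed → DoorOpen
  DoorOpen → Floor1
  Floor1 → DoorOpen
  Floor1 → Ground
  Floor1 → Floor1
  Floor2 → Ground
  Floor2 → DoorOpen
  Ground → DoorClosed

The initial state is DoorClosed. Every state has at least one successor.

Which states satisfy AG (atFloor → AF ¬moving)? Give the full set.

States satisfying atFloor → AF ¬moving: {DoorClosed, DoorOpen, Floor1, Floor2, Ground}.
States satisfying AG (atFloor → AF ¬moving): {DoorClosed, DoorOpen, Floor1, Floor2, Ground}.

{DoorClosed, DoorOpen, Floor1, Floor2, Ground}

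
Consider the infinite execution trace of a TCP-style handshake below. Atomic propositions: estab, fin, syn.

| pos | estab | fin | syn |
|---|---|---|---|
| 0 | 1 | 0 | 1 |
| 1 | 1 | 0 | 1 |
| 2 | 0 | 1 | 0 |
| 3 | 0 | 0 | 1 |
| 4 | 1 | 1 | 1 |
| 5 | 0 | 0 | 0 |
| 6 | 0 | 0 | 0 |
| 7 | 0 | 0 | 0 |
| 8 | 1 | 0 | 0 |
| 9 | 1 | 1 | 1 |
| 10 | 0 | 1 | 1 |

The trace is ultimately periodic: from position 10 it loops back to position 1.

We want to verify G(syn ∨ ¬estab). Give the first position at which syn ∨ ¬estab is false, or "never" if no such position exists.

8

Check syn ∨ ¬estab at each position in order: 0 ✓, 1 ✓, 2 ✓, 3 ✓, 4 ✓, 5 ✓, 6 ✓, 7 ✓.
At position 8 the labels are {estab}, so syn ∨ ¬estab is false there. This is the first violation.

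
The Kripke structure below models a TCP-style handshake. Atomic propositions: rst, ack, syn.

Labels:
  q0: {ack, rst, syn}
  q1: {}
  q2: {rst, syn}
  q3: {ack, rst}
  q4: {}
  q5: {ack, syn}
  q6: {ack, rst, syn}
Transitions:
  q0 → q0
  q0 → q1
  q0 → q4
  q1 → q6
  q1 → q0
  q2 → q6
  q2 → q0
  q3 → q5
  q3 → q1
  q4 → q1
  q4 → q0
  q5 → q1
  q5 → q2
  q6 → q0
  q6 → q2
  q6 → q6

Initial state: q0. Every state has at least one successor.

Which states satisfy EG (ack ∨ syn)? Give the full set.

States satisfying ack ∨ syn: {q0, q2, q3, q5, q6}.
States satisfying EG (ack ∨ syn): {q0, q2, q3, q5, q6}.

{q0, q2, q3, q5, q6}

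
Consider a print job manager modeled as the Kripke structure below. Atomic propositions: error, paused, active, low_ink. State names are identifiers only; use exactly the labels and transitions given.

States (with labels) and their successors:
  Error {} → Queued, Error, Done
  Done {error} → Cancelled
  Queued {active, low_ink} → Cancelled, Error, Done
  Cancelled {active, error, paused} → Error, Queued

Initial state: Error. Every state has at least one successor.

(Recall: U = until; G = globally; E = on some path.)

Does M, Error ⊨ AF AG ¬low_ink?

Does not hold

States satisfying AG ¬low_ink: ∅.
States satisfying AF AG ¬low_ink: ∅.
There is a path from Error along which AG ¬low_ink never holds.
Error ∉ Sat(AF AG ¬low_ink).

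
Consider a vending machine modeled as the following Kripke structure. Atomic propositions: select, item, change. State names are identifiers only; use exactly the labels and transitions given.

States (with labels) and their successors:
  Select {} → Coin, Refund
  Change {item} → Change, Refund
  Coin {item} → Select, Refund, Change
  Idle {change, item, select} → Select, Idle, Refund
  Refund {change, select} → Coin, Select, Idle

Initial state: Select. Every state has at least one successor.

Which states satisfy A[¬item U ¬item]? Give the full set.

{Select, Refund}

States satisfying ¬item: {Select, Refund}.
States satisfying A[¬item U ¬item]: {Select, Refund}.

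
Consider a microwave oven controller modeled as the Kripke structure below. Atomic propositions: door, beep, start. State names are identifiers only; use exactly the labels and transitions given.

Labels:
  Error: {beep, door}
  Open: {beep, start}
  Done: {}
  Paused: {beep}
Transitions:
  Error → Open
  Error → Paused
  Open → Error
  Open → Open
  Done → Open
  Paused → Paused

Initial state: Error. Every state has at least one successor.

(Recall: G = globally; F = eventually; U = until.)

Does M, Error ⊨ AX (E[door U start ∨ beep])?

States satisfying E[door U start ∨ beep]: {Error, Open, Paused}.
States satisfying AX (E[door U start ∨ beep]): {Error, Open, Done, Paused}.
Error ∈ Sat(AX (E[door U start ∨ beep])).

Holds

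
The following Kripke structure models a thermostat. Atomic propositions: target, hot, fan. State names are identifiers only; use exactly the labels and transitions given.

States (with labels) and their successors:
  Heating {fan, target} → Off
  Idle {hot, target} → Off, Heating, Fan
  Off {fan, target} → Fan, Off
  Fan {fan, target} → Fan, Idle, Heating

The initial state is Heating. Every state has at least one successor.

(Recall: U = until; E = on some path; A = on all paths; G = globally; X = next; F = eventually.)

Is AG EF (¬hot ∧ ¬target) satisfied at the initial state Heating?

States satisfying EF (¬hot ∧ ¬target): ∅.
States satisfying AG EF (¬hot ∧ ¬target): ∅.
Fan is reachable from Heating and violates EF (¬hot ∧ ¬target), so AG fails at Heating.
Heating ∉ Sat(AG EF (¬hot ∧ ¬target)).

No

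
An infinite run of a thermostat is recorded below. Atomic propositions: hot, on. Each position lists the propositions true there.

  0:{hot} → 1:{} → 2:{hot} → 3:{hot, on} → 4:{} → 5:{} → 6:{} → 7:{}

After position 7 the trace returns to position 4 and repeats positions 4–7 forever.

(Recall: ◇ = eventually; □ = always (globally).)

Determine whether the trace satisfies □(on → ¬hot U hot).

Satisfied

on → ¬hot U hot holds at every position 0..7, and those are all positions ever visited, so □(on → ¬hot U hot) holds.
Positions where on holds: 3.
Check ¬hot U hot at each: 3→ok.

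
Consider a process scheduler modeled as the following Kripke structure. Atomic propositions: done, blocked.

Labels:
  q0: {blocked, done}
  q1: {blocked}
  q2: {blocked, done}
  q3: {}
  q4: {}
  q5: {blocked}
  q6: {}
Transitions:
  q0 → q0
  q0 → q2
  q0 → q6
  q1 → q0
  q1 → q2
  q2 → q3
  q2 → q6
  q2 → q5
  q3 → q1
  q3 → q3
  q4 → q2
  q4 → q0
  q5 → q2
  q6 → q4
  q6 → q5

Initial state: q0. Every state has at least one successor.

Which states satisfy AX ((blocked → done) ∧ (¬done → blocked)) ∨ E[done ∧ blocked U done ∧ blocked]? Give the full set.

States satisfying (blocked → done) ∧ (¬done → blocked): {q0, q2}.
States satisfying AX ((blocked → done) ∧ (¬done → blocked)): {q1, q4, q5}.
States satisfying done ∧ blocked: {q0, q2}.
States satisfying E[done ∧ blocked U done ∧ blocked]: {q0, q2}.
States satisfying AX ((blocked → done) ∧ (¬done → blocked)) ∨ E[done ∧ blocked U done ∧ blocked]: {q0, q1, q2, q4, q5}.

{q0, q1, q2, q4, q5}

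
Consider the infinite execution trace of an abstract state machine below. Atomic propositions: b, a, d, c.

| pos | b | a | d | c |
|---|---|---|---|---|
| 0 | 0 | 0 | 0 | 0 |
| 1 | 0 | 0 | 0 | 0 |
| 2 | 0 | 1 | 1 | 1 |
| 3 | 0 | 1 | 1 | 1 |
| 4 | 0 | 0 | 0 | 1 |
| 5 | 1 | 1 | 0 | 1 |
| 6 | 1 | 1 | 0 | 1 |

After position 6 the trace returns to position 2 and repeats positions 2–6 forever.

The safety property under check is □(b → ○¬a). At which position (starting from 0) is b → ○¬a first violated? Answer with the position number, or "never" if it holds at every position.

5

Check b → ○¬a at each position in order: 0 ✓, 1 ✓, 2 ✓, 3 ✓, 4 ✓.
At position 5 the labels are {a, b, c} and the next position 6 has {a, b, c}, so b → ○¬a is false there. This is the first violation.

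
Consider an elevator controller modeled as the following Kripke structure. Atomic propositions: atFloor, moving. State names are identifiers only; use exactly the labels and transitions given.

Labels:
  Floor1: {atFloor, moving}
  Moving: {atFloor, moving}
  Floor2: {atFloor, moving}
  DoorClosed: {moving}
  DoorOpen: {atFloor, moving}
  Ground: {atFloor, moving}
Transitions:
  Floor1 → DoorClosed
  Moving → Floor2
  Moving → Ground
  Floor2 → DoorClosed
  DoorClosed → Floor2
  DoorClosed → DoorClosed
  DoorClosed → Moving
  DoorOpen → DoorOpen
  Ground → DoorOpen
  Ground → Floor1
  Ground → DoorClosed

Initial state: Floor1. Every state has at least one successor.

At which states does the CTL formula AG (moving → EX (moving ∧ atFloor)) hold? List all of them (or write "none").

States satisfying moving → EX (moving ∧ atFloor): {Moving, DoorClosed, DoorOpen, Ground}.
States satisfying AG (moving → EX (moving ∧ atFloor)): {DoorOpen}.

{DoorOpen}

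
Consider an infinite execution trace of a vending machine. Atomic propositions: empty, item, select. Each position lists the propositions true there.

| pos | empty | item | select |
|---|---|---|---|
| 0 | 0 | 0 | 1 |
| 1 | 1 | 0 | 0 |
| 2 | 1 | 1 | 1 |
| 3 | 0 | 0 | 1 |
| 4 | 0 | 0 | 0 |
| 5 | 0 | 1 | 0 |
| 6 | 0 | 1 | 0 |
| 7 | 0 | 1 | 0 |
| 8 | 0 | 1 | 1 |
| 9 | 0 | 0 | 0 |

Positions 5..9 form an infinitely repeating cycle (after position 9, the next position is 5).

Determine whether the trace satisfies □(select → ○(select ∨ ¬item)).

Yes

select → ○(select ∨ ¬item) holds at every position 0..9, and those are all positions ever visited, so □(select → ○(select ∨ ¬item)) holds.
Positions where select holds: 0, 2, 3, 8.
Check ○(select ∨ ¬item) at each: 0→ok, 2→ok, 3→ok, 8→ok.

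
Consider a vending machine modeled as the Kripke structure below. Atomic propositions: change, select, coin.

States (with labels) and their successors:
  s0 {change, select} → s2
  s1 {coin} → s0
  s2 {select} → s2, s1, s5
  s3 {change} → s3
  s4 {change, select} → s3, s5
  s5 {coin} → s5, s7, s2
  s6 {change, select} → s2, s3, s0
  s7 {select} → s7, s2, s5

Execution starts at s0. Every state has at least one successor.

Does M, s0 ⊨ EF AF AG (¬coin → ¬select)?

States satisfying AF AG (¬coin → ¬select): {s3}.
States satisfying EF AF AG (¬coin → ¬select): {s3, s4, s6}.
No suitable path/successor from s0 witnesses the formula.
s0 ∉ Sat(EF AF AG (¬coin → ¬select)).

No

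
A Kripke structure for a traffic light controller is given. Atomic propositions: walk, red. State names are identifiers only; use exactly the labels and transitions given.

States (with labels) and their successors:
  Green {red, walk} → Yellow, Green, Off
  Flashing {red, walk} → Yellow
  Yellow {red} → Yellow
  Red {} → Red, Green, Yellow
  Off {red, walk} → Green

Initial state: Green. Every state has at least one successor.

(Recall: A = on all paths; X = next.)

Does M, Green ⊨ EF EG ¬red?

No

States satisfying EG ¬red: {Red}.
States satisfying EF EG ¬red: {Red}.
No suitable path/successor from Green witnesses the formula.
Green ∉ Sat(EF EG ¬red).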